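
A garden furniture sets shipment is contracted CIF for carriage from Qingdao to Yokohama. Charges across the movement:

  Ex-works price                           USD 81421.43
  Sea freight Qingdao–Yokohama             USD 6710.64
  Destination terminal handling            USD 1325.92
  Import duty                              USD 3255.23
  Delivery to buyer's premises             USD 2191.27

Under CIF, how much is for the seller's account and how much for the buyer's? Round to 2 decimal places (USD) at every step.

CIF: the seller pays costs through ocean freight and marine insurance to the destination port.
Seller's account: goods 81421.43 + freight 6710.64 = 88132.07
Buyer's account: destination terminal 1325.92 + duty 3255.23 + delivery 2191.27 = 6772.42

Seller: USD 88132.07; buyer: USD 6772.42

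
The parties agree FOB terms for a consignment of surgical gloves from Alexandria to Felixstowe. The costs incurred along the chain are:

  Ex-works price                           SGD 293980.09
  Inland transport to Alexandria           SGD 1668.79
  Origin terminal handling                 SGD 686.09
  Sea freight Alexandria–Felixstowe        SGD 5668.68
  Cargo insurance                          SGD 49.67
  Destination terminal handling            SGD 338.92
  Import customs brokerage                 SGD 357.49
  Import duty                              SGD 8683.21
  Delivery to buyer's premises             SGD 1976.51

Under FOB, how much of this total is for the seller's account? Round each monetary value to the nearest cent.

FOB: the seller bears costs until goods are on board at the origin port; the buyer bears freight, insurance and all costs thereafter.
Seller's account: goods 293980.09 + inland to port 1668.79 + origin terminal 686.09 = 296334.97
Buyer's account: freight 5668.68 + insurance 49.67 + destination terminal 338.92 + brokerage 357.49 + duty 8683.21 + delivery 1976.51 = 17074.48

Seller's account: SGD 296334.97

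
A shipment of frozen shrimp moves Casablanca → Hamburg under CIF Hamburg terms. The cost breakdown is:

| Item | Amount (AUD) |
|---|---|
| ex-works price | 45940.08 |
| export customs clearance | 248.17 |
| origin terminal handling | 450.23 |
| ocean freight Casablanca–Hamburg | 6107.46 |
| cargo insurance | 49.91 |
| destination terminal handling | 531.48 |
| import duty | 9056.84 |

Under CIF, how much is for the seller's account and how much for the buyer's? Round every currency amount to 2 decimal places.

Seller: AUD 52795.85; buyer: AUD 9588.32

CIF: the seller pays costs through ocean freight and marine insurance to the destination port.
Seller's account: goods 45940.08 + export clearance 248.17 + origin terminal 450.23 + freight 6107.46 + insurance 49.91 = 52795.85
Buyer's account: destination terminal 531.48 + duty 9056.84 = 9588.32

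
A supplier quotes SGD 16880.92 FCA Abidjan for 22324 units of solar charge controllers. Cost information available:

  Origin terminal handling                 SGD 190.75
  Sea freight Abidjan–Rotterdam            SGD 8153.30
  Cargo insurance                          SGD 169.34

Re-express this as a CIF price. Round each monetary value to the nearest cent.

CIF price: SGD 25394.31

From FCA to CIF, the seller additionally bears: origin terminal, freight, insurance.
CIF price = 16880.92 + 190.75 + 8153.30 + 169.34 = 25394.31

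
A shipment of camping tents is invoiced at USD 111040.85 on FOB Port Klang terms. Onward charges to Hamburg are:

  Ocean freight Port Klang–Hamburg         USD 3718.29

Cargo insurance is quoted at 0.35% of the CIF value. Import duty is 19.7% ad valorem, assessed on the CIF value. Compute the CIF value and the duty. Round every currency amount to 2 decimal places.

Let C be the CIF value. C = FOB price + freight + 0.35% × C
C − 0.35% × C = 111040.85 + 3718.29
0.9965 × C = 114759.14
C = 114759.14 / 0.9965 = 115162.21
Insurance premium = 0.35% × 115162.21 = 403.07
Import duty = 115162.21 × 19.7% = 22686.96

CIF value: USD 115162.21; import duty: USD 22686.96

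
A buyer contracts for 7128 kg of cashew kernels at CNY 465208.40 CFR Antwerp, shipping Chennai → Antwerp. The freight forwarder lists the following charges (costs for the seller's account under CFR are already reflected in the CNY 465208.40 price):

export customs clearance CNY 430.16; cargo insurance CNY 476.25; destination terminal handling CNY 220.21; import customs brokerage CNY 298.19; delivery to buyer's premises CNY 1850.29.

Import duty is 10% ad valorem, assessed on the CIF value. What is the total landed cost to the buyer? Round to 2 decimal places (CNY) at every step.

Total landed cost: CNY 514621.81

CFR: the seller pays costs through ocean freight to the destination port, but not insurance.
Already in the invoice (seller's account under CFR): export clearance — exclude.
CIF value = CFR price + insurance = 465208.40 + 476.25 = 465684.65
Import duty = 465684.65 × 10% = 46568.47
Buyer bears: insurance 476.25 + destination terminal 220.21 + brokerage 298.19 + delivery 1850.29 + duty 46568.47 = 49413.41
Landed cost = invoice 465208.40 + 49413.41 = 514621.81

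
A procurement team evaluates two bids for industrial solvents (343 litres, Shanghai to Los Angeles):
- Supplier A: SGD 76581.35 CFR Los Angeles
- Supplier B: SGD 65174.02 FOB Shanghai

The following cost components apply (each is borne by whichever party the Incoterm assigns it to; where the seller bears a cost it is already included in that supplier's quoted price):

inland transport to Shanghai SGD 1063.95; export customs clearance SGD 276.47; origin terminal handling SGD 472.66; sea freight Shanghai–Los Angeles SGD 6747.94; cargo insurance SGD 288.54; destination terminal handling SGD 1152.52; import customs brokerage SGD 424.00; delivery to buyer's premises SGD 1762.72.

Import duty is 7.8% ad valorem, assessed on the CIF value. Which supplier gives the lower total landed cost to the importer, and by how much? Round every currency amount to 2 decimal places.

Supplier B is cheaper by SGD 5022.82

Supplier A (CFR):
CIF value = CFR price + insurance = 76581.35 + 288.54 = 76869.89
Import duty = 76869.89 × 7.8% = 5995.85
Buyer bears (A): 288.54 + 1152.52 + 424.00 + 1762.72 = 3627.78
Landed cost (A) = invoice 76581.35 + 3627.78 + duty 5995.85 = 86204.98
Supplier B (FOB):
CIF value = FOB price + freight + insurance = 65174.02 + 6747.94 + 288.54 = 72210.50
Import duty = 72210.50 × 7.8% = 5632.42
Buyer bears (B): 6747.94 + 288.54 + 1152.52 + 424.00 + 1762.72 = 10375.72
Landed cost (B) = invoice 65174.02 + 10375.72 + duty 5632.42 = 81182.16
Difference = |86204.98 − 81182.16| = 5022.82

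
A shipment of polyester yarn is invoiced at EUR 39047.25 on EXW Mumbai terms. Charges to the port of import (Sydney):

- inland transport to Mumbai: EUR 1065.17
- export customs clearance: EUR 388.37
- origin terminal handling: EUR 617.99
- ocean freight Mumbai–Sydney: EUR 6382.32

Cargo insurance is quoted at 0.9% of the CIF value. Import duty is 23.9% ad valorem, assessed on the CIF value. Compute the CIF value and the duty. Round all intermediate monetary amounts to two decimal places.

Let C be the CIF value. C = EXW price + pre-shipment costs + freight + 0.9% × C
C − 0.9% × C = 39047.25 + 1065.17 + 388.37 + 617.99 + 6382.32
0.991 × C = 47501.10
C = 47501.10 / 0.991 = 47932.49
Insurance premium = 0.9% × 47932.49 = 431.39
Import duty = 47932.49 × 23.9% = 11455.87

CIF value: EUR 47932.49; import duty: EUR 11455.87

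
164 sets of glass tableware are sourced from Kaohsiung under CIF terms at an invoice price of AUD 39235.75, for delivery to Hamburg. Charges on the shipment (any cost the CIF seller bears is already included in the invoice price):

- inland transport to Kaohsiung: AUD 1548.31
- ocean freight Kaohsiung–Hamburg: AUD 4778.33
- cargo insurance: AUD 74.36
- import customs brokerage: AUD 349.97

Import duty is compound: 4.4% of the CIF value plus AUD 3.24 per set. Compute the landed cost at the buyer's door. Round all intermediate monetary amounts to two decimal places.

CIF: the seller pays costs through ocean freight and marine insurance to the destination port.
Already in the invoice (seller's account under CIF): inland to port, freight, insurance — exclude.
The CIF price already equals the CIF value: 39235.75
Ad valorem component: 39235.75 × 4.4% = 1726.37
Specific component: 164 × 3.24 = 531.36
Import duty = 1726.37 + 531.36 = 2257.73
Buyer bears: brokerage 349.97 + duty 2257.73 = 2607.70
Landed cost = invoice 39235.75 + 2607.70 = 41843.45

Total landed cost: AUD 41843.45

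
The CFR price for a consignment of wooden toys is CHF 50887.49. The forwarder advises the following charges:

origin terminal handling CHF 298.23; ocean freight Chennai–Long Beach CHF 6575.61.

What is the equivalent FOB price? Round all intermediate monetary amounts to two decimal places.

FOB price: CHF 44311.88

Not relevant to the conversion: origin terminal — on the seller under both CFR and FOB; already in the CFR price and stays in the FOB price.
From CFR to FOB, the seller no longer bears: freight.
FOB price = 50887.49 − 6575.61 = 44311.88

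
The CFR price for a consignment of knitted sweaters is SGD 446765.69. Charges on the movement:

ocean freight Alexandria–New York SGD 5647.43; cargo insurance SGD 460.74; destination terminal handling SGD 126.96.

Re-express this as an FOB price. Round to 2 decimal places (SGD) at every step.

Not relevant to the conversion: destination terminal, insurance — on the buyer under both terms; not part of either seller's price.
From CFR to FOB, the seller no longer bears: freight.
FOB price = 446765.69 − 5647.43 = 441118.26

FOB price: SGD 441118.26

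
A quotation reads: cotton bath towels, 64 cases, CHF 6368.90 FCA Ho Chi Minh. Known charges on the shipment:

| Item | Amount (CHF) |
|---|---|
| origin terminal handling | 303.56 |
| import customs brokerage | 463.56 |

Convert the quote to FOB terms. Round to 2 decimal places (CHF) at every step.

Not relevant to the conversion: brokerage — on the buyer under both terms; not part of either seller's price.
From FCA to FOB, the seller additionally bears: origin terminal.
FOB price = 6368.90 + 303.56 = 6672.46

FOB price: CHF 6672.46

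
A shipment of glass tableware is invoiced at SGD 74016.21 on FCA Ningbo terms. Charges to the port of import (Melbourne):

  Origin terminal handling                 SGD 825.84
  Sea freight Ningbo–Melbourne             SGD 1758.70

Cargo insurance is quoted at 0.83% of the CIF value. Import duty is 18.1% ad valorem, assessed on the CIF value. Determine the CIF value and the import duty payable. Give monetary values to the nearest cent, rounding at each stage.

CIF value: SGD 77241.86; import duty: SGD 13980.78

Let C be the CIF value. C = FCA price + pre-shipment costs + freight + 0.83% × C
C − 0.83% × C = 74016.21 + 825.84 + 1758.70
0.9917 × C = 76600.75
C = 76600.75 / 0.9917 = 77241.86
Insurance premium = 0.83% × 77241.86 = 641.11
Import duty = 77241.86 × 18.1% = 13980.78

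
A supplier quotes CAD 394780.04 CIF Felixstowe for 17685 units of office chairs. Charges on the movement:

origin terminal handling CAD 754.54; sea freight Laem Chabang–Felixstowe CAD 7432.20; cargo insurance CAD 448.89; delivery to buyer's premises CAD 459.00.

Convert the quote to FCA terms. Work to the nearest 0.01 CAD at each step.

Not relevant to the conversion: delivery — on the buyer under both terms; not part of either seller's price.
From CIF to FCA, the seller no longer bears: origin terminal, freight, insurance.
FCA price = 394780.04 − 754.54 − 7432.20 − 448.89 = 386144.41

FCA price: CAD 386144.41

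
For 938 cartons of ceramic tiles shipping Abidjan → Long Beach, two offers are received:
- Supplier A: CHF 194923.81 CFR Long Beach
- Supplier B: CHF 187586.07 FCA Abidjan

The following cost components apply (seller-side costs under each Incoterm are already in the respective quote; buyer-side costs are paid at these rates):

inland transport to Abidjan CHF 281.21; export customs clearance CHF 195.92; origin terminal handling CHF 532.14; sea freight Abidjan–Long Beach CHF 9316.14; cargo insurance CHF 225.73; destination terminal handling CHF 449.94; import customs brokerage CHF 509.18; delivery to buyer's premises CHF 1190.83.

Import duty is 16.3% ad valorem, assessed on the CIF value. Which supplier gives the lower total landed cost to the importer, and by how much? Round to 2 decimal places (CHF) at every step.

Supplier A (CFR):
CIF value = CFR price + insurance = 194923.81 + 225.73 = 195149.54
Import duty = 195149.54 × 16.3% = 31809.38
Buyer bears (A): 225.73 + 449.94 + 509.18 + 1190.83 = 2375.68
Landed cost (A) = invoice 194923.81 + 2375.68 + duty 31809.38 = 229108.87
Supplier B (FCA):
CIF value = FCA price + origin terminal + freight + insurance = 187586.07 + 532.14 + 9316.14 + 225.73 = 197660.08
Import duty = 197660.08 × 16.3% = 32218.59
Buyer bears (B): 532.14 + 9316.14 + 225.73 + 449.94 + 509.18 + 1190.83 = 12223.96
Landed cost (B) = invoice 187586.07 + 12223.96 + duty 32218.59 = 232028.62
Difference = |229108.87 − 232028.62| = 2919.75

Supplier A is cheaper by CHF 2919.75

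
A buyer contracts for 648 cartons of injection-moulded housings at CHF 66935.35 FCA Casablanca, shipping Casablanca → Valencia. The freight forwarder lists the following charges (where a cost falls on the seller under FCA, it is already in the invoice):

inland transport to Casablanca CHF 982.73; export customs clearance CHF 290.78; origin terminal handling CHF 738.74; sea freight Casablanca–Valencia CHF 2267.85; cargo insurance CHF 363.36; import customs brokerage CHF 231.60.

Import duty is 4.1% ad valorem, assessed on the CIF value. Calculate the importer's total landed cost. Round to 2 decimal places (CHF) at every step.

Total landed cost: CHF 73419.42

FCA: the seller delivers export-cleared goods to the carrier; the buyer bears costs from that point.
Already in the invoice (seller's account under FCA): inland to port, export clearance — exclude.
CIF value = FCA price + origin terminal + freight + insurance = 66935.35 + 738.74 + 2267.85 + 363.36 = 70305.30
Import duty = 70305.30 × 4.1% = 2882.52
Buyer bears: origin terminal 738.74 + freight 2267.85 + insurance 363.36 + brokerage 231.60 + duty 2882.52 = 6484.07
Landed cost = invoice 66935.35 + 6484.07 = 73419.42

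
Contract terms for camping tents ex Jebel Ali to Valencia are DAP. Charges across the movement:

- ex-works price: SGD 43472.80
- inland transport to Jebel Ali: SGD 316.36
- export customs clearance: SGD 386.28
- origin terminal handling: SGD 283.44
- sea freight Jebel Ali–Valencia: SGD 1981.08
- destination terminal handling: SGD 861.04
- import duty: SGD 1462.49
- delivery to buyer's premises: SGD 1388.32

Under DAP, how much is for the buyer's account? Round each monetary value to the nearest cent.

Buyer's account: SGD 1462.49

DAP: the seller bears all costs to the named destination except import duty and clearance.
Seller's account: goods 43472.80 + inland to port 316.36 + export clearance 386.28 + origin terminal 283.44 + freight 1981.08 + destination terminal 861.04 + delivery 1388.32 = 48689.32
Buyer's account: duty 1462.49 = 1462.49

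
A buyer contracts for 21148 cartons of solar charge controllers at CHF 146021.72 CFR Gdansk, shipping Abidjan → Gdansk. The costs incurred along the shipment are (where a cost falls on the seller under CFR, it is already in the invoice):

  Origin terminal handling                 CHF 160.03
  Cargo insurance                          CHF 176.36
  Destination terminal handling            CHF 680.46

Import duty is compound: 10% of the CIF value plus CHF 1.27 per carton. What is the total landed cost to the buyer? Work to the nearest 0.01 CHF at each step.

CFR: the seller pays costs through ocean freight to the destination port, but not insurance.
Already in the invoice (seller's account under CFR): origin terminal — exclude.
CIF value = CFR price + insurance = 146021.72 + 176.36 = 146198.08
Ad valorem component: 146198.08 × 10% = 14619.81
Specific component: 21148 × 1.27 = 26857.96
Import duty = 14619.81 + 26857.96 = 41477.77
Buyer bears: insurance 176.36 + destination terminal 680.46 + duty 41477.77 = 42334.59
Landed cost = invoice 146021.72 + 42334.59 = 188356.31

Total landed cost: CHF 188356.31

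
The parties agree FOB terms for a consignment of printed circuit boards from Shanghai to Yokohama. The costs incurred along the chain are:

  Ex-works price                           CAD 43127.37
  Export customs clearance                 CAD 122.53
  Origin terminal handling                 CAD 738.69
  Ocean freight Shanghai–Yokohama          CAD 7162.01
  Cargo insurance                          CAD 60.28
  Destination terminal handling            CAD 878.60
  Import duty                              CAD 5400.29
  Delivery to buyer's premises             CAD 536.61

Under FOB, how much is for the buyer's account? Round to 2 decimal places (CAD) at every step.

Buyer's account: CAD 14037.79

FOB: the seller bears costs until goods are on board at the origin port; the buyer bears freight, insurance and all costs thereafter.
Seller's account: goods 43127.37 + export clearance 122.53 + origin terminal 738.69 = 43988.59
Buyer's account: freight 7162.01 + insurance 60.28 + destination terminal 878.60 + duty 5400.29 + delivery 536.61 = 14037.79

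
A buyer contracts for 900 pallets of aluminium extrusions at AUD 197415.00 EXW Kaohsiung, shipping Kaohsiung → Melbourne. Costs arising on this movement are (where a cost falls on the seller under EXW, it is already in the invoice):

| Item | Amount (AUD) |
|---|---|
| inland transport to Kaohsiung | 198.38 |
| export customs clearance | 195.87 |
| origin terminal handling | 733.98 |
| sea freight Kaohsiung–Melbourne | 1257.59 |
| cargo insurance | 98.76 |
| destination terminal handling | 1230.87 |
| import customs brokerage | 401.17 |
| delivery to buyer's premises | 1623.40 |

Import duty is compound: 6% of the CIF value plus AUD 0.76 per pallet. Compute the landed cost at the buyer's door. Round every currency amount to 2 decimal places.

EXW: the seller makes goods available at their premises; the buyer bears all onward costs.
CIF value = EXW price + inland to port + export clearance + origin terminal + freight + insurance = 197415.00 + 198.38 + 195.87 + 733.98 + 1257.59 + 98.76 = 199899.58
Ad valorem component: 199899.58 × 6% = 11993.97
Specific component: 900 × 0.76 = 684.00
Import duty = 11993.97 + 684.00 = 12677.97
Buyer bears: inland to port 198.38 + export clearance 195.87 + origin terminal 733.98 + freight 1257.59 + insurance 98.76 + destination terminal 1230.87 + brokerage 401.17 + delivery 1623.40 + duty 12677.97 = 18417.99
Landed cost = invoice 197415.00 + 18417.99 = 215832.99

Total landed cost: AUD 215832.99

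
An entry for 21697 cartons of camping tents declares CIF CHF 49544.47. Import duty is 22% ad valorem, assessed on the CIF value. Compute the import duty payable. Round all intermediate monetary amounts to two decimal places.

Import duty = 49544.47 × 22% = 10899.78

Import duty: CHF 10899.78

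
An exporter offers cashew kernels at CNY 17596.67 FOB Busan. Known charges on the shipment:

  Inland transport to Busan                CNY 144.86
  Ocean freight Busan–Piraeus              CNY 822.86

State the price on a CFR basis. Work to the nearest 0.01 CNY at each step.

Not relevant to the conversion: inland to port — on the seller under both FOB and CFR; already in the FOB price and stays in the CFR price.
From FOB to CFR, the seller additionally bears: freight.
CFR price = 17596.67 + 822.86 = 18419.53

CFR price: CNY 18419.53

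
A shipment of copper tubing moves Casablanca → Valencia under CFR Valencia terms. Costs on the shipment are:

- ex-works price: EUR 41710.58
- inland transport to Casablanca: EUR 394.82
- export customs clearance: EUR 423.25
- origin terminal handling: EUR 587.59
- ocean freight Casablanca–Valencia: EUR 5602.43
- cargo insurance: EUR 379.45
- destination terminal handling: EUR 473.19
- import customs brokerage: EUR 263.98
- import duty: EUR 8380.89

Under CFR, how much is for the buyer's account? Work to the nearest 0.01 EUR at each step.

Buyer's account: EUR 9497.51

CFR: the seller pays costs through ocean freight to the destination port, but not insurance.
Seller's account: goods 41710.58 + inland to port 394.82 + export clearance 423.25 + origin terminal 587.59 + freight 5602.43 = 48718.67
Buyer's account: insurance 379.45 + destination terminal 473.19 + brokerage 263.98 + duty 8380.89 = 9497.51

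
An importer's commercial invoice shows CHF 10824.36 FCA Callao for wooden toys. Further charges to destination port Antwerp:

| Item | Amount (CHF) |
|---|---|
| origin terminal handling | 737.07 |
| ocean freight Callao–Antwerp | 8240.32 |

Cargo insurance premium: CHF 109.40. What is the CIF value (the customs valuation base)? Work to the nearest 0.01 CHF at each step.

CIF = FCA price + pre-shipment costs + freight + insurance
CIF = 10824.36 + 737.07 + 8240.32 + 109.40 = 19911.15

CIF value: CHF 19911.15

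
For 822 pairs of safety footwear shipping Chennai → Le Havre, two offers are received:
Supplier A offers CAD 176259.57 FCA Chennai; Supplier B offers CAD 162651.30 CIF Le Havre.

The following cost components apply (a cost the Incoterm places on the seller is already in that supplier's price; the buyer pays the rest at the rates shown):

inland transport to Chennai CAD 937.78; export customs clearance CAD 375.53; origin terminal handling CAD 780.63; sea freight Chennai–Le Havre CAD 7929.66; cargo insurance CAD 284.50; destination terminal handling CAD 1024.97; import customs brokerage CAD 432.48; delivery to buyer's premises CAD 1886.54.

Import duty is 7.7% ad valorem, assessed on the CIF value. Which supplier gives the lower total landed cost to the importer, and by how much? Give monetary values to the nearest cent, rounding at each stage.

Supplier B is cheaper by CAD 24343.50

Supplier A (FCA):
CIF value = FCA price + origin terminal + freight + insurance = 176259.57 + 780.63 + 7929.66 + 284.50 = 185254.36
Import duty = 185254.36 × 7.7% = 14264.59
Buyer bears (A): 780.63 + 7929.66 + 284.50 + 1024.97 + 432.48 + 1886.54 = 12338.78
Landed cost (A) = invoice 176259.57 + 12338.78 + duty 14264.59 = 202862.94
Supplier B (CIF):
The CIF price already equals the CIF value: 162651.30
Import duty = 162651.30 × 7.7% = 12524.15
Buyer bears (B): 1024.97 + 432.48 + 1886.54 = 3343.99
Landed cost (B) = invoice 162651.30 + 3343.99 + duty 12524.15 = 178519.44
Difference = |202862.94 − 178519.44| = 24343.50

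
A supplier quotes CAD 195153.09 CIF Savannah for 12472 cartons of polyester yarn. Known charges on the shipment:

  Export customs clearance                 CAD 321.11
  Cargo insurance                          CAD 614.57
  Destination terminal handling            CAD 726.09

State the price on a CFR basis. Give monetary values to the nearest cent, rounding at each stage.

CFR price: CAD 194538.52

Not relevant to the conversion: export clearance — on the seller under both CIF and CFR; already in the CIF price and stays in the CFR price. destination terminal — on the buyer under both terms; not part of either seller's price.
From CIF to CFR, the seller no longer bears: insurance.
CFR price = 195153.09 − 614.57 = 194538.52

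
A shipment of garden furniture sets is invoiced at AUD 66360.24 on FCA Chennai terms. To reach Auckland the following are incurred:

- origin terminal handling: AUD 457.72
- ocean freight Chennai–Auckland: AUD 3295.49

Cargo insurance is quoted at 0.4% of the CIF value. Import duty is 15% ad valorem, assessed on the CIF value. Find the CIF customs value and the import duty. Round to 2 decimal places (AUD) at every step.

CIF value: AUD 70395.03; import duty: AUD 10559.25

Let C be the CIF value. C = FCA price + pre-shipment costs + freight + 0.4% × C
C − 0.4% × C = 66360.24 + 457.72 + 3295.49
0.996 × C = 70113.45
C = 70113.45 / 0.996 = 70395.03
Insurance premium = 0.4% × 70395.03 = 281.58
Import duty = 70395.03 × 15% = 10559.25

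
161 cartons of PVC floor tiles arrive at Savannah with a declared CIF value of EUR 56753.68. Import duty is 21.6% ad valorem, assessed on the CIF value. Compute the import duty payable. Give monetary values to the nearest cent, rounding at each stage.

Import duty: EUR 12258.79

Import duty = 56753.68 × 21.6% = 12258.79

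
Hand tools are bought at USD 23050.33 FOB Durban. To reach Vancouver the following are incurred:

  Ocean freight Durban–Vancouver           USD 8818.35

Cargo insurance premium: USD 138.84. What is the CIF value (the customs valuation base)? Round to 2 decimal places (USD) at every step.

CIF = FOB price + freight + insurance
CIF = 23050.33 + 8818.35 + 138.84 = 32007.52

CIF value: USD 32007.52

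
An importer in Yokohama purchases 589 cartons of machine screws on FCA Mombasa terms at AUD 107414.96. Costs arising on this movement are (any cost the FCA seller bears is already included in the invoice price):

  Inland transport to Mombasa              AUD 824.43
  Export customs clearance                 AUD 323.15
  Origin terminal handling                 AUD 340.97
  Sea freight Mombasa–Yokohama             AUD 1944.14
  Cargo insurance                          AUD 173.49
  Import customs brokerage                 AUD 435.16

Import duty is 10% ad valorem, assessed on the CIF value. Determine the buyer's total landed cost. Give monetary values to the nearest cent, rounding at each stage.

FCA: the seller delivers export-cleared goods to the carrier; the buyer bears costs from that point.
Already in the invoice (seller's account under FCA): inland to port, export clearance — exclude.
CIF value = FCA price + origin terminal + freight + insurance = 107414.96 + 340.97 + 1944.14 + 173.49 = 109873.56
Import duty = 109873.56 × 10% = 10987.36
Buyer bears: origin terminal 340.97 + freight 1944.14 + insurance 173.49 + brokerage 435.16 + duty 10987.36 = 13881.12
Landed cost = invoice 107414.96 + 13881.12 = 121296.08

Total landed cost: AUD 121296.08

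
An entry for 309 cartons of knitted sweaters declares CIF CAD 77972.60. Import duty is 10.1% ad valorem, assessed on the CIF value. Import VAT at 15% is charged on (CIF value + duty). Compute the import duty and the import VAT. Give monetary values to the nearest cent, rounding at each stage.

Import duty = 77972.60 × 10.1% = 7875.23
VAT base = CIF + duty = 77972.60 + 7875.23 = 85847.83
Import VAT = 85847.83 × 15% = 12877.17

Import duty: CAD 7875.23; import VAT: CAD 12877.17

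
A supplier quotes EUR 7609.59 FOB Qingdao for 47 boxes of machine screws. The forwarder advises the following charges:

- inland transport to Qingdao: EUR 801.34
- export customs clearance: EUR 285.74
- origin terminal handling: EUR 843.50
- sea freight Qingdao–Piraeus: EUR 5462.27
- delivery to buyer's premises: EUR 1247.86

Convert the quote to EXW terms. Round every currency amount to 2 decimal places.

EXW price: EUR 5679.01

Not relevant to the conversion: freight, delivery — on the buyer under both terms; not part of either seller's price.
From FOB to EXW, the seller no longer bears: inland to port, export clearance, origin terminal.
EXW price = 7609.59 − 801.34 − 285.74 − 843.50 = 5679.01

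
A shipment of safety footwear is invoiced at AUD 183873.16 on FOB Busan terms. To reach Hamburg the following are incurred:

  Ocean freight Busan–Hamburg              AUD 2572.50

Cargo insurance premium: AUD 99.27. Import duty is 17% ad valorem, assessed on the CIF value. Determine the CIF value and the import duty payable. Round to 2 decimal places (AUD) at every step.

CIF value: AUD 186544.93; import duty: AUD 31712.64

CIF = FOB price + freight + insurance
CIF = 183873.16 + 2572.50 + 99.27 = 186544.93
Import duty = 186544.93 × 17% = 31712.64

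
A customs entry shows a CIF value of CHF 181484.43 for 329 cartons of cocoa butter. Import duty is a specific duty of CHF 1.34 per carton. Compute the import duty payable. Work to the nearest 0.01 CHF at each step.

Import duty: CHF 440.86

Import duty = 329 × 1.34 = 440.86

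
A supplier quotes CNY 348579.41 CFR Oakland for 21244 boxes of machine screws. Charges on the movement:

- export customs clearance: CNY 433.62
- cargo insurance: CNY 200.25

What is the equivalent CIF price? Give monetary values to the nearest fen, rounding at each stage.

CIF price: CNY 348779.66

Not relevant to the conversion: export clearance — on the seller under both CFR and CIF; already in the CFR price and stays in the CIF price.
From CFR to CIF, the seller additionally bears: insurance.
CIF price = 348579.41 + 200.25 = 348779.66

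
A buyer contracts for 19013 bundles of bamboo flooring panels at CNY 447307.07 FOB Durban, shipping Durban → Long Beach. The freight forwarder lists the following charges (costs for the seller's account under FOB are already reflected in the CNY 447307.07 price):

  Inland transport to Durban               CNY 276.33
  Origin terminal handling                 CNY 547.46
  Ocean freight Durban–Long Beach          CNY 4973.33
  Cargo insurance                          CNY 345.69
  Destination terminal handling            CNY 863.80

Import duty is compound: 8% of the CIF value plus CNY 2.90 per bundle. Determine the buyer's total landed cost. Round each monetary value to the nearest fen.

FOB: the seller bears costs until goods are on board at the origin port; the buyer bears freight, insurance and all costs thereafter.
Already in the invoice (seller's account under FOB): inland to port, origin terminal — exclude.
CIF value = FOB price + freight + insurance = 447307.07 + 4973.33 + 345.69 = 452626.09
Ad valorem component: 452626.09 × 8% = 36210.09
Specific component: 19013 × 2.90 = 55137.70
Import duty = 36210.09 + 55137.70 = 91347.79
Buyer bears: freight 4973.33 + insurance 345.69 + destination terminal 863.80 + duty 91347.79 = 97530.61
Landed cost = invoice 447307.07 + 97530.61 = 544837.68

Total landed cost: CNY 544837.68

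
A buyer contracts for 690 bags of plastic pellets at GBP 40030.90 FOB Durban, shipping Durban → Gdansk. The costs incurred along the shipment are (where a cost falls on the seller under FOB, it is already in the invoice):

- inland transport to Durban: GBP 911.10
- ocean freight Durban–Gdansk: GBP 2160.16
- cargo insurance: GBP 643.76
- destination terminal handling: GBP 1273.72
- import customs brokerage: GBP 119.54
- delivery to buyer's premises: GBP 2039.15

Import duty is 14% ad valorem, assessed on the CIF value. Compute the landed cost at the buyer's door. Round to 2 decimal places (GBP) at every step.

Total landed cost: GBP 52264.10

FOB: the seller bears costs until goods are on board at the origin port; the buyer bears freight, insurance and all costs thereafter.
Already in the invoice (seller's account under FOB): inland to port — exclude.
CIF value = FOB price + freight + insurance = 40030.90 + 2160.16 + 643.76 = 42834.82
Import duty = 42834.82 × 14% = 5996.87
Buyer bears: freight 2160.16 + insurance 643.76 + destination terminal 1273.72 + brokerage 119.54 + delivery 2039.15 + duty 5996.87 = 12233.20
Landed cost = invoice 40030.90 + 12233.20 = 52264.10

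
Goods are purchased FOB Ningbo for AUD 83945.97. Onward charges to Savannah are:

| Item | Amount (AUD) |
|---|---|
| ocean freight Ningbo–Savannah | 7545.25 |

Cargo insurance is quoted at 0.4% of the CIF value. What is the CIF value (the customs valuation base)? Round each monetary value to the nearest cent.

Let C be the CIF value. C = FOB price + freight + 0.4% × C
C − 0.4% × C = 83945.97 + 7545.25
0.996 × C = 91491.22
C = 91491.22 / 0.996 = 91858.65
Insurance premium = 0.4% × 91858.65 = 367.43

CIF value: AUD 91858.65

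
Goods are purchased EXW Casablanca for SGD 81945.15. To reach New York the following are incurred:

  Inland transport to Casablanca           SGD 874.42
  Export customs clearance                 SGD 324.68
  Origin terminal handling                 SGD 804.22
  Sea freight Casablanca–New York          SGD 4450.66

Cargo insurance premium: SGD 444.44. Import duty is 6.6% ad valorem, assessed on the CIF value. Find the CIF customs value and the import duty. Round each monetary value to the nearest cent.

CIF = EXW price + pre-shipment costs + freight + insurance
CIF = 81945.15 + 874.42 + 324.68 + 804.22 + 4450.66 + 444.44 = 88843.57
Import duty = 88843.57 × 6.6% = 5863.68

CIF value: SGD 88843.57; import duty: SGD 5863.68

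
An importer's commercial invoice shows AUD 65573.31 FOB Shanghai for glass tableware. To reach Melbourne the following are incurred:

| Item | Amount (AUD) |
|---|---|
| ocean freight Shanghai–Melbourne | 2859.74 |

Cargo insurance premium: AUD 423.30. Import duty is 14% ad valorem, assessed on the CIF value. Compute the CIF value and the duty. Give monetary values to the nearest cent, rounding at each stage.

CIF value: AUD 68856.35; import duty: AUD 9639.89

CIF = FOB price + freight + insurance
CIF = 65573.31 + 2859.74 + 423.30 = 68856.35
Import duty = 68856.35 × 14% = 9639.89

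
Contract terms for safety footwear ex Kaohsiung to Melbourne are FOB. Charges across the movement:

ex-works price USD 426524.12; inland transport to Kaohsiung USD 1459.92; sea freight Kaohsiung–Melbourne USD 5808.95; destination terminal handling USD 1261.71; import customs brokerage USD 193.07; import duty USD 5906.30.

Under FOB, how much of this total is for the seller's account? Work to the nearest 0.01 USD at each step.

FOB: the seller bears costs until goods are on board at the origin port; the buyer bears freight, insurance and all costs thereafter.
Seller's account: goods 426524.12 + inland to port 1459.92 = 427984.04
Buyer's account: freight 5808.95 + destination terminal 1261.71 + brokerage 193.07 + duty 5906.30 = 13170.03

Seller's account: USD 427984.04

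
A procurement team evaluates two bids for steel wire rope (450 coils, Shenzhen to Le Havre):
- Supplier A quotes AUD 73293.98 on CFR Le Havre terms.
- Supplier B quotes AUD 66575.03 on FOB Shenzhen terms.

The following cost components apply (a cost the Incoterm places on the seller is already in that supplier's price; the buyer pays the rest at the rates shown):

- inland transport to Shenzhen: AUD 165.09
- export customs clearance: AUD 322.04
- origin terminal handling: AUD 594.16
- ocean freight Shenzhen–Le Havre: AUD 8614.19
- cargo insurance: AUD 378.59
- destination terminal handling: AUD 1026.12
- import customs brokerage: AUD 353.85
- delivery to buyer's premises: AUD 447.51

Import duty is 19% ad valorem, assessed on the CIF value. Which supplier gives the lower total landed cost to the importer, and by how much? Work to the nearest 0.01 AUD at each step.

Supplier A is cheaper by AUD 2255.33

Supplier A (CFR):
CIF value = CFR price + insurance = 73293.98 + 378.59 = 73672.57
Import duty = 73672.57 × 19% = 13997.79
Buyer bears (A): 378.59 + 1026.12 + 353.85 + 447.51 = 2206.07
Landed cost (A) = invoice 73293.98 + 2206.07 + duty 13997.79 = 89497.84
Supplier B (FOB):
CIF value = FOB price + freight + insurance = 66575.03 + 8614.19 + 378.59 = 75567.81
Import duty = 75567.81 × 19% = 14357.88
Buyer bears (B): 8614.19 + 378.59 + 1026.12 + 353.85 + 447.51 = 10820.26
Landed cost (B) = invoice 66575.03 + 10820.26 + duty 14357.88 = 91753.17
Difference = |89497.84 − 91753.17| = 2255.33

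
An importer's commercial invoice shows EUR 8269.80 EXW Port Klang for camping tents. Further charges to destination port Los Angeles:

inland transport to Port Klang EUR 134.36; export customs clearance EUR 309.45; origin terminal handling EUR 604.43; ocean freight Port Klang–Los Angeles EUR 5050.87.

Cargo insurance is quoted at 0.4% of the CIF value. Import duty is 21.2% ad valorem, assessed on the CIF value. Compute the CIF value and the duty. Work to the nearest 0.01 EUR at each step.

CIF value: EUR 14426.62; import duty: EUR 3058.44

Let C be the CIF value. C = EXW price + pre-shipment costs + freight + 0.4% × C
C − 0.4% × C = 8269.80 + 134.36 + 309.45 + 604.43 + 5050.87
0.996 × C = 14368.91
C = 14368.91 / 0.996 = 14426.62
Insurance premium = 0.4% × 14426.62 = 57.71
Import duty = 14426.62 × 21.2% = 3058.44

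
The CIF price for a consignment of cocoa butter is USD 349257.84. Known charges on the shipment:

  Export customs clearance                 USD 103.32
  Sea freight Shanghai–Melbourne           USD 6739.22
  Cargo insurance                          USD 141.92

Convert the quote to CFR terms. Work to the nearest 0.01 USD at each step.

CFR price: USD 349115.92

Not relevant to the conversion: export clearance, freight — on the seller under both CIF and CFR; already in the CIF price and stays in the CFR price.
From CIF to CFR, the seller no longer bears: insurance.
CFR price = 349257.84 − 141.92 = 349115.92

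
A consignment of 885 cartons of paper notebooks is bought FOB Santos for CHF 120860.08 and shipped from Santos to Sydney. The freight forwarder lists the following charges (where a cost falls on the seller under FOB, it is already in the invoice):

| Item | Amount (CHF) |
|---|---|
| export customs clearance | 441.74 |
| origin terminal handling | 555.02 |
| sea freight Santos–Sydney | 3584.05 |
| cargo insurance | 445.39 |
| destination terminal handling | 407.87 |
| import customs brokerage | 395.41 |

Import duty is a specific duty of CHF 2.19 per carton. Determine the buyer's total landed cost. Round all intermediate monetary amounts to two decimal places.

Total landed cost: CHF 127630.95

FOB: the seller bears costs until goods are on board at the origin port; the buyer bears freight, insurance and all costs thereafter.
Already in the invoice (seller's account under FOB): export clearance, origin terminal — exclude.
CIF value = FOB price + freight + insurance = 120860.08 + 3584.05 + 445.39 = 124889.52
Import duty = 885 × 2.19 = 1938.15
Buyer bears: freight 3584.05 + insurance 445.39 + destination terminal 407.87 + brokerage 395.41 + duty 1938.15 = 6770.87
Landed cost = invoice 120860.08 + 6770.87 = 127630.95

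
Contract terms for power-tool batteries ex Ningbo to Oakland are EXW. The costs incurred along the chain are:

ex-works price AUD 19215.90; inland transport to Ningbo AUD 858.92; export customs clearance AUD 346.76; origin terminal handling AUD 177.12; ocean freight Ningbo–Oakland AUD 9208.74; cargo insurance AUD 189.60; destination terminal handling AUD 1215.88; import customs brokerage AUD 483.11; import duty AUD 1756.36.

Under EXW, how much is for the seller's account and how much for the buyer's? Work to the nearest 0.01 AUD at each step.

Seller: AUD 19215.90; buyer: AUD 14236.49

EXW: the seller makes goods available at their premises; the buyer bears all onward costs.
Seller's account: goods 19215.90 = 19215.90
Buyer's account: inland to port 858.92 + export clearance 346.76 + origin terminal 177.12 + freight 9208.74 + insurance 189.60 + destination terminal 1215.88 + brokerage 483.11 + duty 1756.36 = 14236.49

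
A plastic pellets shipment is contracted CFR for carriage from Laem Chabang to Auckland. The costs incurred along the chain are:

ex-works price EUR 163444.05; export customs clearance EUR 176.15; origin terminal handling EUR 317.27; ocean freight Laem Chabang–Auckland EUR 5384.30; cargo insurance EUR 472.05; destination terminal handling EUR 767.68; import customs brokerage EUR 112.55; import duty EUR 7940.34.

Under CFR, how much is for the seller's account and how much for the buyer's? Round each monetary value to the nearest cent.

Seller: EUR 169321.77; buyer: EUR 9292.62

CFR: the seller pays costs through ocean freight to the destination port, but not insurance.
Seller's account: goods 163444.05 + export clearance 176.15 + origin terminal 317.27 + freight 5384.30 = 169321.77
Buyer's account: insurance 472.05 + destination terminal 767.68 + brokerage 112.55 + duty 7940.34 = 9292.62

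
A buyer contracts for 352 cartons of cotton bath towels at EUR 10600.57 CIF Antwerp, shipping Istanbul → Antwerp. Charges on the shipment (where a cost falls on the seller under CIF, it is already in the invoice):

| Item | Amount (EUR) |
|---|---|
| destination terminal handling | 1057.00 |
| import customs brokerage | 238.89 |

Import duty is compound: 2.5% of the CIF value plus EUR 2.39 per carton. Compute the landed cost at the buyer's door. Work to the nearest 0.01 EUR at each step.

CIF: the seller pays costs through ocean freight and marine insurance to the destination port.
The CIF price already equals the CIF value: 10600.57
Ad valorem component: 10600.57 × 2.5% = 265.01
Specific component: 352 × 2.39 = 841.28
Import duty = 265.01 + 841.28 = 1106.29
Buyer bears: destination terminal 1057.00 + brokerage 238.89 + duty 1106.29 = 2402.18
Landed cost = invoice 10600.57 + 2402.18 = 13002.75

Total landed cost: EUR 13002.75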